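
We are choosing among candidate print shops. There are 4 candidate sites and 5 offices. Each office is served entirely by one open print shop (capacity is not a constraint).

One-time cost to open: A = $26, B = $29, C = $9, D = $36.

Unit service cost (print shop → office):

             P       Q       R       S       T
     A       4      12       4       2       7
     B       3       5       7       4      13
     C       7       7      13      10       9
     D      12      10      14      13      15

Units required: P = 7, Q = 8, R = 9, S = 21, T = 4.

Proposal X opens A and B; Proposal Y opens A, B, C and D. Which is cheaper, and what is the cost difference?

Proposal X is cheaper by 45.

Proposal X: {A, B}: P→B 3·7=21, Q→B 5·8=40, R→A 4·9=36, S→A 2·21=42, T→A 7·4=28. Service 167; fixed 55; total 222.
Proposal Y: {A, B, C, D}: P→B 3·7=21, Q→B 5·8=40, R→A 4·9=36, S→A 2·21=42, T→A 7·4=28. Service 167; fixed 100; total 267.
Difference: |222 − 267| = 45.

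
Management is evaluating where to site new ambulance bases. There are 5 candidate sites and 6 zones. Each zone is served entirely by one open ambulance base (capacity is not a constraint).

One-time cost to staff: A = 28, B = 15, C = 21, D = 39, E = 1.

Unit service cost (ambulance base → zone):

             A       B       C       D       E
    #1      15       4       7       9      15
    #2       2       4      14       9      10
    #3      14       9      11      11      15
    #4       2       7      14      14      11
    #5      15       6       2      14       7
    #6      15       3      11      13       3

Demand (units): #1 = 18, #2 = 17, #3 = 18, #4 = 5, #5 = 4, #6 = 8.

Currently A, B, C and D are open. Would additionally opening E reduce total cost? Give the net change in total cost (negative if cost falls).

Current service cost with {A, B, C, D}: 310.
Adding E: each zone re-picks its cheapest; new service cost 310, saving 0.
Extra fixed cost: 1. Net change = 1 − 0 = 1.
(Totals: 413 → 414.)

No — net change +1 (cost rises by 1).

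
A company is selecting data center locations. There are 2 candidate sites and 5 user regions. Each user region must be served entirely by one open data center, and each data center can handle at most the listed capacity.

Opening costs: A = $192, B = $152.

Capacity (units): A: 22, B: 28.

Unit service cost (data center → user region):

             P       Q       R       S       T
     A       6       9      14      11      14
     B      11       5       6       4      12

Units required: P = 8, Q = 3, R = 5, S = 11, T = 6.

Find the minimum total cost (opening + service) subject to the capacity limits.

Open {A, B}: P→A 6·8=48, Q→B 5·3=15, R→B 6·5=30, S→B 4·11=44, T→B 12·6=72.
Loads: A carries 8/22, B carries 25/28. Service 209; fixed 344; total 553.
Next best feasible plan costs 565.

Minimum total cost: 553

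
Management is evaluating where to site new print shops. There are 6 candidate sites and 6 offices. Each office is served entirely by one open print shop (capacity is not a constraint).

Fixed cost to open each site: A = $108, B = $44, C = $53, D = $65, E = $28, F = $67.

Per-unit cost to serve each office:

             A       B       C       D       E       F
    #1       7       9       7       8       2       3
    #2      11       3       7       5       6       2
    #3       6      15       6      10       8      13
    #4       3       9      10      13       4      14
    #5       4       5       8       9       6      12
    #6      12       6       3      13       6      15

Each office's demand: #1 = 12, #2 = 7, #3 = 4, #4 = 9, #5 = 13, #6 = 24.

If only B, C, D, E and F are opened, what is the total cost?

Each office is assigned to its cheapest site among the open ones.
{B, C, D, E, F}: #1→E 2·12=24, #2→F 2·7=14, #3→C 6·4=24, #4→E 4·9=36, #5→B 5·13=65, #6→C 3·24=72. Service 235; fixed 257; total 492.

Total cost: 492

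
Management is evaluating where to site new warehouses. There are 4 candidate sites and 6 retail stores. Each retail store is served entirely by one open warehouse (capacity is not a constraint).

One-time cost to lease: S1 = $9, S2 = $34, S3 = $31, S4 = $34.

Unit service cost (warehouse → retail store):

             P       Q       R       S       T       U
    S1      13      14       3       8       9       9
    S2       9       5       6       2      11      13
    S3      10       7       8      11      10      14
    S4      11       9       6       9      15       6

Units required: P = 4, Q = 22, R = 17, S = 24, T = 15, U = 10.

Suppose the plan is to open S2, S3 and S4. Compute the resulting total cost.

Total cost: 605

Each retail store is assigned to its cheapest site among the open ones.
{S2, S3, S4}: P→S2 9·4=36, Q→S2 5·22=110, R→S2 6·17=102, S→S2 2·24=48, T→S3 10·15=150, U→S4 6·10=60. Service 506; fixed 99; total 605.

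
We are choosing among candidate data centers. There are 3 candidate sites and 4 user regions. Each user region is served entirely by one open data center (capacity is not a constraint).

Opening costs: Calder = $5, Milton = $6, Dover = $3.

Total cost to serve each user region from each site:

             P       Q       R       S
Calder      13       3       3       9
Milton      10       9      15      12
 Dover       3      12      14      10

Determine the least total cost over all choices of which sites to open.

For any fixed open set, each user region goes to its cheapest open site; total = fixed + service.
{Calder, Dover}: P→Dover 3, Q→Calder 3, R→Calder 3, S→Calder 9. Service 18; fixed 8; total 26.
{Calder, Milton, Dover}: service 18 + fixed 14 = 32
{Calder}: service 28 + fixed 5 = 33
{Dover}: P→Dover 3, Q→Dover 12, R→Dover 14, S→Dover 10. Service 39; fixed 3; total 42.
(All 7 nonempty subsets were checked; Calder and Dover is lowest.)

Minimum total cost: 26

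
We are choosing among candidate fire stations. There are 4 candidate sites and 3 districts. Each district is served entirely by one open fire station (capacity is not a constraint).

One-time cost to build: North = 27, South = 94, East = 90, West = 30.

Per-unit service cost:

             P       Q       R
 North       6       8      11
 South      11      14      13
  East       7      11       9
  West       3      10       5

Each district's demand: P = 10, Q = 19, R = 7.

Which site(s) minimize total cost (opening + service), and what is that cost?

Open North and West; minimum total cost 274.

For any fixed open set, each district goes to its cheapest open site; total = fixed + service.
{North, West}: P→West 3·10=30, Q→North 8·19=152, R→West 5·7=35. Service 217; fixed 57; total 274.
{West}: P→West 3·10=30, Q→West 10·19=190, R→West 5·7=35. Service 255; fixed 30; total 285.
{North}: service 289 + fixed 27 = 316
{North, South, East, West}: service 217 + fixed 241 = 458
No other subset beats 274.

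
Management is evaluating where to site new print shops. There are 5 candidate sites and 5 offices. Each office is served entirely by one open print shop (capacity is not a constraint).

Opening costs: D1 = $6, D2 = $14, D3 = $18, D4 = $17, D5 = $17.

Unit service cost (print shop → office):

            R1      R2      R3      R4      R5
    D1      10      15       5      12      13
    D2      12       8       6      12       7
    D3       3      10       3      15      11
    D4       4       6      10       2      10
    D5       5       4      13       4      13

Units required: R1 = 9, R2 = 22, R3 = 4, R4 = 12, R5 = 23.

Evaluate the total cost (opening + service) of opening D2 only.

Each office is assigned to its cheapest site among the open ones.
{D2}: R1→D2 12·9=108, R2→D2 8·22=176, R3→D2 6·4=24, R4→D2 12·12=144, R5→D2 7·23=161. Service 613; fixed 14; total 627.

Total cost: 627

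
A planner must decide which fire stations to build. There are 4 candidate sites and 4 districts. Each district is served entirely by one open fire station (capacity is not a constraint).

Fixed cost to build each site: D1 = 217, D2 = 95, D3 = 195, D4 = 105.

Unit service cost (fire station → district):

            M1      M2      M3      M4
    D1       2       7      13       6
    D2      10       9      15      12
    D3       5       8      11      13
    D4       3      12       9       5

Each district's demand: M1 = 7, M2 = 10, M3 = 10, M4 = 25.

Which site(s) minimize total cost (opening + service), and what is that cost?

For any fixed open set, each district goes to its cheapest open site; total = fixed + service.
{D4}: M1→D4 3·7=21, M2→D4 12·10=120, M3→D4 9·10=90, M4→D4 5·25=125. Service 356; fixed 105; total 461.
{D2, D4}: M1→D4 3·7=21, M2→D2 9·10=90, M3→D4 9·10=90, M4→D4 5·25=125. Service 326; fixed 200; total 526.
{D1}: M1→D1 2·7=14, M2→D1 7·10=70, M3→D1 13·10=130, M4→D1 6·25=150. Service 364; fixed 217; total 581.
{D1, D2, D3, D4}: M1→D1 2·7=14, M2→D1 7·10=70, M3→D4 9·10=90, M4→D4 5·25=125. Service 299; fixed 612; total 911.
No other subset beats 461.

Open D4 only; minimum total cost 461.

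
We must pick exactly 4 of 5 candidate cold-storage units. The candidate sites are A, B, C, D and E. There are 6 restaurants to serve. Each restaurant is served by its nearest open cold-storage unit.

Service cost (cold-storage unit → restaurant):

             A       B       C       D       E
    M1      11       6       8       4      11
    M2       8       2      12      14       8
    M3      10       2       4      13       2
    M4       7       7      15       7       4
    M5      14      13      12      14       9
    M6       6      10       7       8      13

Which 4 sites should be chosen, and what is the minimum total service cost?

Choose A, B, D and E; total service cost 27.

With exactly 4 open, each restaurant uses its cheapest among the chosen.
{A, B, D, E}: M1→D 4, M2→B 2, M3→B 2, M4→E 4, M5→E 9, M6→A 6. Service cost 27.
{B, C, D, E}: service cost 28
{A, B, C, E}: service cost 29
Among all 5 size-4 choices, {A, B, D, E} is lowest.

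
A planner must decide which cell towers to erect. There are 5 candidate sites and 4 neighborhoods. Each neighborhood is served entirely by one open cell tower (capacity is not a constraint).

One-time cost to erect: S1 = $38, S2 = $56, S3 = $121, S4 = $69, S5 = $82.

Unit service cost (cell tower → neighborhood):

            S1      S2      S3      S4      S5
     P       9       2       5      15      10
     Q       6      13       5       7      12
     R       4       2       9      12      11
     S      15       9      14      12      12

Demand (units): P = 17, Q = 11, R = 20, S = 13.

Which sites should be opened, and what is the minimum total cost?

For any fixed open set, each neighborhood goes to its cheapest open site; total = fixed + service.
{S1, S2}: P→S2 2·17=34, Q→S1 6·11=66, R→S2 2·20=40, S→S2 9·13=117. Service 257; fixed 94; total 351.
{S2}: P→S2 2·17=34, Q→S2 13·11=143, R→S2 2·20=40, S→S2 9·13=117. Service 334; fixed 56; total 390.
{S2, S4}: P→S2 2·17=34, Q→S4 7·11=77, R→S2 2·20=40, S→S2 9·13=117. Service 268; fixed 125; total 393.
{S1, S2, S3, S4, S5}: service 246 + fixed 366 = 612
No other subset beats 351.

Open S1 and S2; minimum total cost 351.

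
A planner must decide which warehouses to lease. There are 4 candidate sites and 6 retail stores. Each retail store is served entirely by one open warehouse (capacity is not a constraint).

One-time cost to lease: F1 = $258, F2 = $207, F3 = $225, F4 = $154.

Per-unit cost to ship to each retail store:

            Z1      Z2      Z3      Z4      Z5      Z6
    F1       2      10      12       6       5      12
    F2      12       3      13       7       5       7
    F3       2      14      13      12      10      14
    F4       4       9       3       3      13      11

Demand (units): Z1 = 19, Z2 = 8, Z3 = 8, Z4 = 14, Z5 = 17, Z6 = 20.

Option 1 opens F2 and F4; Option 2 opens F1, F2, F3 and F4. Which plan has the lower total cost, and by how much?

Option 1 is cheaper by 445.

Option 1: {F2, F4}: Z1→F4 4·19=76, Z2→F2 3·8=24, Z3→F4 3·8=24, Z4→F4 3·14=42, Z5→F2 5·17=85, Z6→F2 7·20=140. Service 391; fixed 361; total 752.
Option 2: {F1, F2, F3, F4}: Z1→F1 2·19=38, Z2→F2 3·8=24, Z3→F4 3·8=24, Z4→F4 3·14=42, Z5→F1 5·17=85, Z6→F2 7·20=140. Service 353; fixed 844; total 1197.
Difference: |752 − 1197| = 445.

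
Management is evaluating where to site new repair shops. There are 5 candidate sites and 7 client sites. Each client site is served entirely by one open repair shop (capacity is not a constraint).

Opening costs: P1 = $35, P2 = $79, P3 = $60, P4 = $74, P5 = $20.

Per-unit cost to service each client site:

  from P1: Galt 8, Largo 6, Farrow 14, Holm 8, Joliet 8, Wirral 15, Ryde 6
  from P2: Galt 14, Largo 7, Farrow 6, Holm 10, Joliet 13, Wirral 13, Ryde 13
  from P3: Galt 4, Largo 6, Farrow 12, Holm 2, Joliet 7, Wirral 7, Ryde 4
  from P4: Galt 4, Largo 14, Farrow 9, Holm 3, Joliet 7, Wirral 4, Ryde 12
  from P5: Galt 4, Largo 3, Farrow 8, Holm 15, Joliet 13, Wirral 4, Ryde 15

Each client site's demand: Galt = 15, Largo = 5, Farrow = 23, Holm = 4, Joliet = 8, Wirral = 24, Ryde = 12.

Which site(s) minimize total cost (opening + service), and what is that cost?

For any fixed open set, each client site goes to its cheapest open site; total = fixed + service.
{P3, P5}: Galt→P3 4·15=60, Largo→P5 3·5=15, Farrow→P5 8·23=184, Holm→P3 2·4=8, Joliet→P3 7·8=56, Wirral→P5 4·24=96, Ryde→P3 4·12=48. Service 467; fixed 80; total 547.
{P1, P5}: service 523 + fixed 55 = 578
{P2, P3, P5}: service 421 + fixed 159 = 580
{P1, P2, P3, P4, P5}: service 421 + fixed 268 = 689
No other subset beats 547.

Open P3 and P5; minimum total cost 547.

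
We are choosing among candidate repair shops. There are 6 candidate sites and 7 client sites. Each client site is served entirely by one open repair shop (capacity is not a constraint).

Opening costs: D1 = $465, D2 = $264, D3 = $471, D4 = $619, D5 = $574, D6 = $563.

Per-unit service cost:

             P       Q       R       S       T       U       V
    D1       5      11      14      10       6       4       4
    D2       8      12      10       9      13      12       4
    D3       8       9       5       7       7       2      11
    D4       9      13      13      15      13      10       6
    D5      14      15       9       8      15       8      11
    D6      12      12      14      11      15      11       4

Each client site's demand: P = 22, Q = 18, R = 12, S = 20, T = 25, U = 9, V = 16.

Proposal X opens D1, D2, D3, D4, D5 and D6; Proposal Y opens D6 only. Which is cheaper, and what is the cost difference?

Proposal X: {D1, D2, D3, D4, D5, D6}: P→D1 5·22=110, Q→D3 9·18=162, R→D3 5·12=60, S→D3 7·20=140, T→D1 6·25=150, U→D3 2·9=18, V→D1 4·16=64. Service 704; fixed 2956; total 3660.
Proposal Y: {D6}: P→D6 12·22=264, Q→D6 12·18=216, R→D6 14·12=168, S→D6 11·20=220, T→D6 15·25=375, U→D6 11·9=99, V→D6 4·16=64. Service 1406; fixed 563; total 1969.
Difference: |3660 − 1969| = 1691.

Proposal Y is cheaper by 1691.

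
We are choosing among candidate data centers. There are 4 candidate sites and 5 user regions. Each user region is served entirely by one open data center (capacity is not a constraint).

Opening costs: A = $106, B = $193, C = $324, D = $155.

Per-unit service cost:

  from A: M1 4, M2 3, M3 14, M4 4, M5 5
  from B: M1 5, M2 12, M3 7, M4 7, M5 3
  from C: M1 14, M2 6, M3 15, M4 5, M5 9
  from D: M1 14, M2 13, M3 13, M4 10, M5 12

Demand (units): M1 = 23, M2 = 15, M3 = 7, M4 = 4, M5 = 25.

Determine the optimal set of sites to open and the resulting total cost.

Open A only; minimum total cost 482.

For any fixed open set, each user region goes to its cheapest open site; total = fixed + service.
{A}: M1→A 4·23=92, M2→A 3·15=45, M3→A 14·7=98, M4→A 4·4=16, M5→A 5·25=125. Service 376; fixed 106; total 482.
{A, B}: service 277 + fixed 299 = 576
{A, D}: service 369 + fixed 261 = 630
{A, B, C, D}: service 277 + fixed 778 = 1055
(All 15 nonempty subsets were checked; A only is lowest.)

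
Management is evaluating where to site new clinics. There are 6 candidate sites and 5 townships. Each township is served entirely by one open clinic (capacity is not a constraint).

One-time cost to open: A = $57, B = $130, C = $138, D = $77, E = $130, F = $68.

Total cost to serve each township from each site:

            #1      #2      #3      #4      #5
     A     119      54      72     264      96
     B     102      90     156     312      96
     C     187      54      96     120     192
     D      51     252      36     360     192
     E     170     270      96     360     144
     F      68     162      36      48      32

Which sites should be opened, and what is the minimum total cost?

Open A and F; minimum total cost 363.

For any fixed open set, each township goes to its cheapest open site; total = fixed + service.
{A, F}: #1→F 68, #2→A 54, #3→F 36, #4→F 48, #5→F 32. Service 238; fixed 125; total 363.
{F}: #1→F 68, #2→F 162, #3→F 36, #4→F 48, #5→F 32. Service 346; fixed 68; total 414.
{A, D, F}: service 221 + fixed 202 = 423
{A, B, C, D, E, F}: service 221 + fixed 600 = 821
No other subset beats 363.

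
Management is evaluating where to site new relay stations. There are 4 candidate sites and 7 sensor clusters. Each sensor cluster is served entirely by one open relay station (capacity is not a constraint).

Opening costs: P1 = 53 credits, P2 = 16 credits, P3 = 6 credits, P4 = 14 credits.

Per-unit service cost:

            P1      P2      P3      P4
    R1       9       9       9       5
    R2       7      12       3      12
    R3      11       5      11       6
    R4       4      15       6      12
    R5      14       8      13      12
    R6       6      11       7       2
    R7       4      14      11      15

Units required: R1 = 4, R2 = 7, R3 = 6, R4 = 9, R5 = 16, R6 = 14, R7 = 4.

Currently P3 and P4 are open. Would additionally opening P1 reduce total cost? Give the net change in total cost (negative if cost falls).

Current service cost with {P3, P4}: 395.
Adding P1: each sensor cluster re-picks its cheapest; new service cost 349, saving 46.
Extra fixed cost: 53. Net change = 53 − 46 = 7.
(Totals: 415 → 422.)

No — net change +7 (cost rises by 7).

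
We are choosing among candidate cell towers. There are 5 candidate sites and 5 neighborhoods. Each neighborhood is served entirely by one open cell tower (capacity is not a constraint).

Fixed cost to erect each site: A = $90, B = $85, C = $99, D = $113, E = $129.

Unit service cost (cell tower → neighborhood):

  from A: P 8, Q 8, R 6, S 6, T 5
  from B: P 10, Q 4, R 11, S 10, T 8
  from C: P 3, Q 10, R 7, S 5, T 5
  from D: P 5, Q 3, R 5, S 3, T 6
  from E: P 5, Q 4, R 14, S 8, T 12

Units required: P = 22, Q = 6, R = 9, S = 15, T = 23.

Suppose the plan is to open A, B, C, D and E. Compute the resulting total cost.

Each neighborhood is assigned to its cheapest site among the open ones.
{A, B, C, D, E}: P→C 3·22=66, Q→D 3·6=18, R→D 5·9=45, S→D 3·15=45, T→A 5·23=115. Service 289; fixed 516; total 805.

Total cost: 805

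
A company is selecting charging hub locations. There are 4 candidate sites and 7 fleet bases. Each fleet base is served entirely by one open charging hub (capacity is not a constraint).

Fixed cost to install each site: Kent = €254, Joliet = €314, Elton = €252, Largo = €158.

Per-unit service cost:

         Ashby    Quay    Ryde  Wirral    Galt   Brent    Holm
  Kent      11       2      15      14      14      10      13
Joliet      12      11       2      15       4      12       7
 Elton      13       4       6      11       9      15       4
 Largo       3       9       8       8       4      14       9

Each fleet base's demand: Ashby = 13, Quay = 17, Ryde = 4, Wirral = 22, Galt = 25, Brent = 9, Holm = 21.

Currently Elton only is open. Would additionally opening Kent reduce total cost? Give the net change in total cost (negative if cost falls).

Current service cost with {Elton}: 947.
Adding Kent: each fleet base re-picks its cheapest; new service cost 842, saving 105.
Extra fixed cost: 254. Net change = 254 − 105 = 149.
(Totals: 1199 → 1348.)

No — net change +149 (cost rises by 149).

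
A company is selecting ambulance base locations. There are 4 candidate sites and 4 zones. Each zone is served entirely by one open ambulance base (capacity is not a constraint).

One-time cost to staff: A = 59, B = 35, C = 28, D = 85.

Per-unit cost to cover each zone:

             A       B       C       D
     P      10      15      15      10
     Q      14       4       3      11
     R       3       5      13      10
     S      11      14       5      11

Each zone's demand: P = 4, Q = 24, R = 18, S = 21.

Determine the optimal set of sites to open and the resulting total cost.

For any fixed open set, each zone goes to its cheapest open site; total = fixed + service.
{A, C}: P→A 10·4=40, Q→C 3·24=72, R→A 3·18=54, S→C 5·21=105. Service 271; fixed 87; total 358.
{B, C}: P→B 15·4=60, Q→C 3·24=72, R→B 5·18=90, S→C 5·21=105. Service 327; fixed 63; total 390.
{A, B, C}: P→A 10·4=40, Q→C 3·24=72, R→A 3·18=54, S→C 5·21=105. Service 271; fixed 122; total 393.
{A, B, C, D}: P→A 10·4=40, Q→C 3·24=72, R→A 3·18=54, S→C 5·21=105. Service 271; fixed 207; total 478.
No other subset beats 358.

Open A and C; minimum total cost 358.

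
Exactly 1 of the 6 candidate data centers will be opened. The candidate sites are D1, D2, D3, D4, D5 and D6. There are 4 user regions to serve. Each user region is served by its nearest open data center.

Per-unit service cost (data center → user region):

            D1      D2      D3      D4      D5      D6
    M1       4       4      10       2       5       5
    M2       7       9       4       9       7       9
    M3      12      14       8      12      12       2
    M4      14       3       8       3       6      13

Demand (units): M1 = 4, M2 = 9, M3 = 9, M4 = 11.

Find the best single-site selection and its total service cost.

Choose D4 only; total service cost 230.

With exactly 1 open, each user region uses its cheapest among the chosen.
{D4}: M1→D4 2·4=8, M2→D4 9·9=81, M3→D4 12·9=108, M4→D4 3·11=33. Service cost 230.
{D3}: service cost 236
{D2}: service cost 256
Among all 6 size-1 choices, {D4} is lowest.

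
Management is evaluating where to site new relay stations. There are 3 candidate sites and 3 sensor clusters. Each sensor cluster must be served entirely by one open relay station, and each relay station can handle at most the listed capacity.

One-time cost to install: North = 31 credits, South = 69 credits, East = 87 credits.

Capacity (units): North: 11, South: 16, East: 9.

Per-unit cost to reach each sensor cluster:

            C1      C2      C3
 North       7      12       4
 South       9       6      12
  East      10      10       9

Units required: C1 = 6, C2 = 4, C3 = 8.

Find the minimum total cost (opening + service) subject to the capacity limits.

Open {North, South}: C1→South 9·6=54, C2→South 6·4=24, C3→North 4·8=32.
Loads: North carries 8/11, South carries 10/16. Service 110; fixed 100; total 210.
Next best feasible plan costs 262.

Minimum total cost: 210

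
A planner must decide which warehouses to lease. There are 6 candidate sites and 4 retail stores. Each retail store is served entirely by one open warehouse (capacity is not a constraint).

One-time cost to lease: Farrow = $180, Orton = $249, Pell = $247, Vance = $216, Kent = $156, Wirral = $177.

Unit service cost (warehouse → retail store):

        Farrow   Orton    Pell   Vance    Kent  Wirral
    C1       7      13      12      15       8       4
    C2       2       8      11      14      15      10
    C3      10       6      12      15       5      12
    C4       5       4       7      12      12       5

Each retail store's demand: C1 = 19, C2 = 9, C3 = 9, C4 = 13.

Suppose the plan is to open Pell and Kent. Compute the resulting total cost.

Total cost: 790

Each retail store is assigned to its cheapest site among the open ones.
{Pell, Kent}: C1→Kent 8·19=152, C2→Pell 11·9=99, C3→Kent 5·9=45, C4→Pell 7·13=91. Service 387; fixed 403; total 790.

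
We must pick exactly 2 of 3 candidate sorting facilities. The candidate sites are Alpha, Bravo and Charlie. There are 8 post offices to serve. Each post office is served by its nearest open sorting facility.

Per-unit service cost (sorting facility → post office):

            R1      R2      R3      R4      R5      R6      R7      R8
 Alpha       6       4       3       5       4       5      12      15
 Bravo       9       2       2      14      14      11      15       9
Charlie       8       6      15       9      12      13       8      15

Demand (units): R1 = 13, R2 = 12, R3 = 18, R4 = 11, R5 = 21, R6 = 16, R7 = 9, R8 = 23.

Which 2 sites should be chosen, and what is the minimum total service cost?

Choose Alpha and Bravo; total service cost 672.

With exactly 2 open, each post office uses its cheapest among the chosen.
{Alpha, Bravo}: R1→Alpha 6·13=78, R2→Bravo 2·12=24, R3→Bravo 2·18=36, R4→Alpha 5·11=55, R5→Alpha 4·21=84, R6→Alpha 5·16=80, R7→Alpha 12·9=108, R8→Bravo 9·23=207. Service cost 672.
{Alpha, Charlie}: service cost 816
{Bravo, Charlie}: service cost 970
Among all 3 size-2 choices, {Alpha, Bravo} is lowest.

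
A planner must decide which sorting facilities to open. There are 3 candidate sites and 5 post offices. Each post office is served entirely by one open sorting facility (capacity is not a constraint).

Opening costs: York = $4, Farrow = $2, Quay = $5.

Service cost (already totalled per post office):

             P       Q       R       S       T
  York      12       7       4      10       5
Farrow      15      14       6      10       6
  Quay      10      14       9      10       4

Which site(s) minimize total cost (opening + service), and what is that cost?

Open York only; minimum total cost 42.

For any fixed open set, each post office goes to its cheapest open site; total = fixed + service.
{York}: P→York 12, Q→York 7, R→York 4, S→York 10, T→York 5. Service 38; fixed 4; total 42.
{York, Farrow}: P→York 12, Q→York 7, R→York 4, S→York 10, T→York 5. Service 38; fixed 6; total 44.
{York, Quay}: P→Quay 10, Q→York 7, R→York 4, S→York 10, T→Quay 4. Service 35; fixed 9; total 44.
{York, Farrow, Quay}: service 35 + fixed 11 = 46
No other subset beats 42.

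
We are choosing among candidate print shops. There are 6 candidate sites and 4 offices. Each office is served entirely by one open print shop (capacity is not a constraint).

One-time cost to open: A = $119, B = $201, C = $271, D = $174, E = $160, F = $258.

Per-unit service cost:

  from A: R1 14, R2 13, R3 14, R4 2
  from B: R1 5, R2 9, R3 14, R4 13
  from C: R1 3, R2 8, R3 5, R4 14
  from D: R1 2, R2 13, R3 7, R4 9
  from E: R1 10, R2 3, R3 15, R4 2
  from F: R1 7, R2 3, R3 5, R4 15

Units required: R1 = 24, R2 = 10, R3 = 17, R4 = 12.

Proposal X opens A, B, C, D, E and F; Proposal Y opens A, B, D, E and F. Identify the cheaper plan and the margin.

Proposal X: {A, B, C, D, E, F}: R1→D 2·24=48, R2→E 3·10=30, R3→C 5·17=85, R4→A 2·12=24. Service 187; fixed 1183; total 1370.
Proposal Y: {A, B, D, E, F}: R1→D 2·24=48, R2→E 3·10=30, R3→F 5·17=85, R4→A 2·12=24. Service 187; fixed 912; total 1099.
Difference: |1370 − 1099| = 271.

Proposal Y is cheaper by 271.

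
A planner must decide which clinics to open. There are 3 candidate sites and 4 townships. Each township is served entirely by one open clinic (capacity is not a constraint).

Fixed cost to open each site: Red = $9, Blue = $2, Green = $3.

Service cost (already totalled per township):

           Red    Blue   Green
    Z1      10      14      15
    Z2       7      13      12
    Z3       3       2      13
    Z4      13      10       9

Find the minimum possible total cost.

For any fixed open set, each township goes to its cheapest open site; total = fixed + service.
{Red, Blue}: Z1→Red 10, Z2→Red 7, Z3→Blue 2, Z4→Blue 10. Service 29; fixed 11; total 40.
{Red, Green}: Z1→Red 10, Z2→Red 7, Z3→Red 3, Z4→Green 9. Service 29; fixed 12; total 41.
{Blue}: Z1→Blue 14, Z2→Blue 13, Z3→Blue 2, Z4→Blue 10. Service 39; fixed 2; total 41.
{Red, Blue, Green}: service 28 + fixed 14 = 42
No other subset beats 40.

Minimum total cost: 40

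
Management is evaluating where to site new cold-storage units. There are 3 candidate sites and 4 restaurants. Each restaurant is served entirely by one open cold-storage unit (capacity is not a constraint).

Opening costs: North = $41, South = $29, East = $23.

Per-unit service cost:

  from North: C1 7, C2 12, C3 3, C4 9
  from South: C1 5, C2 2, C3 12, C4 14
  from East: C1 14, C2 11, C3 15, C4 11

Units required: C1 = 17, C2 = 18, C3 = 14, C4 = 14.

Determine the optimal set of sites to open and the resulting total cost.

For any fixed open set, each restaurant goes to its cheapest open site; total = fixed + service.
{North, South}: C1→South 5·17=85, C2→South 2·18=36, C3→North 3·14=42, C4→North 9·14=126. Service 289; fixed 70; total 359.
{North, South, East}: service 289 + fixed 93 = 382
{South, East}: C1→South 5·17=85, C2→South 2·18=36, C3→South 12·14=168, C4→East 11·14=154. Service 443; fixed 52; total 495.
{East}: service 800 + fixed 23 = 823
No other subset beats 359.

Open North and South; minimum total cost 359.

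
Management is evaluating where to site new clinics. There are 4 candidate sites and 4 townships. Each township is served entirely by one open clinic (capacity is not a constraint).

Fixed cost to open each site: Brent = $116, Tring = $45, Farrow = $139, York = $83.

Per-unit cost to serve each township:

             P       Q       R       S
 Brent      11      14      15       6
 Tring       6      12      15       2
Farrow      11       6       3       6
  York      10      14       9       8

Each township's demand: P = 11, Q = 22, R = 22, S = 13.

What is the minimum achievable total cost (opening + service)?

For any fixed open set, each township goes to its cheapest open site; total = fixed + service.
{Tring, Farrow}: P→Tring 6·11=66, Q→Farrow 6·22=132, R→Farrow 3·22=66, S→Tring 2·13=26. Service 290; fixed 184; total 474.
{Farrow}: service 397 + fixed 139 = 536
{Tring, Farrow, York}: service 290 + fixed 267 = 557
{Brent, Tring, Farrow, York}: P→Tring 6·11=66, Q→Farrow 6·22=132, R→Farrow 3·22=66, S→Tring 2·13=26. Service 290; fixed 383; total 673.
No other subset beats 474.

Minimum total cost: 474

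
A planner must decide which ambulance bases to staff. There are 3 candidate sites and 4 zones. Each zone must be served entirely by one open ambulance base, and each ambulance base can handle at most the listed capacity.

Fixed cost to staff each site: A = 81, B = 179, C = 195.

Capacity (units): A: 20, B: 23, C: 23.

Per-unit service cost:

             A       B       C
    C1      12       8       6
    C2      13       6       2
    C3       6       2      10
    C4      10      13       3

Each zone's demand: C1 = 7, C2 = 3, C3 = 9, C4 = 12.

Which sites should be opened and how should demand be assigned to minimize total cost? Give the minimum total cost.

Open {A, C}: C1→C 6·7=42, C2→C 2·3=6, C3→A 6·9=54, C4→C 3·12=36.
Loads: A carries 9/20, C carries 22/23. Service 138; fixed 276; total 414.
Next best feasible plan costs 447.

Minimum total cost: 414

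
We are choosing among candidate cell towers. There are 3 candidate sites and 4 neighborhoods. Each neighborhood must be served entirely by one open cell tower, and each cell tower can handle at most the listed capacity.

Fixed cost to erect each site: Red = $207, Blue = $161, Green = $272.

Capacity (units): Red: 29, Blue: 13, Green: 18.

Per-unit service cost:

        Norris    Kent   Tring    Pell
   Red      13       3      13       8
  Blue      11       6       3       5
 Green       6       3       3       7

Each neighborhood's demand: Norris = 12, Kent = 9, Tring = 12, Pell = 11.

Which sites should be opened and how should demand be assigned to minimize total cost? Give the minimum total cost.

Open {Red, Blue, Green}: Norris→Green 6·12=72, Kent→Red 3·9=27, Tring→Blue 3·12=36, Pell→Red 8·11=88.
Loads: Red carries 20/29, Blue carries 12/13, Green carries 12/18. Service 223; fixed 640; total 863.
Next best feasible plan costs 914.

Minimum total cost: 863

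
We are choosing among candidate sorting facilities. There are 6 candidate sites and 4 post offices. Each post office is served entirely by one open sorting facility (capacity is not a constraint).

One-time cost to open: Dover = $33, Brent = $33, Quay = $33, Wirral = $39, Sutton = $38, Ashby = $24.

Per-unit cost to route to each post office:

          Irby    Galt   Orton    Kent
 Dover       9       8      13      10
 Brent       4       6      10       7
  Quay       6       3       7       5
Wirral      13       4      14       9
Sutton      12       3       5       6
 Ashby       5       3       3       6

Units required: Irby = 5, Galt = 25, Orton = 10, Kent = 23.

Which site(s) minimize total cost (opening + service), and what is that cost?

For any fixed open set, each post office goes to its cheapest open site; total = fixed + service.
{Ashby}: Irby→Ashby 5·5=25, Galt→Ashby 3·25=75, Orton→Ashby 3·10=30, Kent→Ashby 6·23=138. Service 268; fixed 24; total 292.
{Quay, Ashby}: service 245 + fixed 57 = 302
{Brent, Ashby}: service 263 + fixed 57 = 320
{Dover, Brent, Quay, Wirral, Sutton, Ashby}: Irby→Brent 4·5=20, Galt→Quay 3·25=75, Orton→Ashby 3·10=30, Kent→Quay 5·23=115. Service 240; fixed 200; total 440.
No other subset beats 292.

Open Ashby only; minimum total cost 292.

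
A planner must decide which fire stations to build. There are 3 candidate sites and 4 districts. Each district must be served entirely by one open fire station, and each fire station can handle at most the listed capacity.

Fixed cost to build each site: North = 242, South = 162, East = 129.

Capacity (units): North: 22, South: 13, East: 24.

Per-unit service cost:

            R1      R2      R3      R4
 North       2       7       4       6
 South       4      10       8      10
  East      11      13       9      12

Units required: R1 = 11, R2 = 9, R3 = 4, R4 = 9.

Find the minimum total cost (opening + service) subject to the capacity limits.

Minimum total cost: 581

Open {North, South}: R1→South 4·11=44, R2→North 7·9=63, R3→North 4·4=16, R4→North 6·9=54.
Loads: North carries 22/22, South carries 11/13. Service 177; fixed 404; total 581.
Next best feasible plan costs 596.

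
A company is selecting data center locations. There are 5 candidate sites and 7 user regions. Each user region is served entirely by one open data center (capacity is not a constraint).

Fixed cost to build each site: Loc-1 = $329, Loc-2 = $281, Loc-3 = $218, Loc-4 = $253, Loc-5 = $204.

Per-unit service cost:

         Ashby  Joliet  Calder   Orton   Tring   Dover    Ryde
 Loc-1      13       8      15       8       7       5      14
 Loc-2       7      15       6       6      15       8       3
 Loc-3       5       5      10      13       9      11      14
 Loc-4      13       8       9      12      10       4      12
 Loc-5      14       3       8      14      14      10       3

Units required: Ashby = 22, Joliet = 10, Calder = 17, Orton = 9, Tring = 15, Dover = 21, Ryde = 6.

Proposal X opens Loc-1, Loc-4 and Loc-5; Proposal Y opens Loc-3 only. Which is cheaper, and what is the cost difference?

Proposal X: {Loc-1, Loc-4, Loc-5}: Ashby→Loc-1 13·22=286, Joliet→Loc-5 3·10=30, Calder→Loc-5 8·17=136, Orton→Loc-1 8·9=72, Tring→Loc-1 7·15=105, Dover→Loc-4 4·21=84, Ryde→Loc-5 3·6=18. Service 731; fixed 786; total 1517.
Proposal Y: {Loc-3}: Ashby→Loc-3 5·22=110, Joliet→Loc-3 5·10=50, Calder→Loc-3 10·17=170, Orton→Loc-3 13·9=117, Tring→Loc-3 9·15=135, Dover→Loc-3 11·21=231, Ryde→Loc-3 14·6=84. Service 897; fixed 218; total 1115.
Difference: |1517 − 1115| = 402.

Proposal Y is cheaper by 402.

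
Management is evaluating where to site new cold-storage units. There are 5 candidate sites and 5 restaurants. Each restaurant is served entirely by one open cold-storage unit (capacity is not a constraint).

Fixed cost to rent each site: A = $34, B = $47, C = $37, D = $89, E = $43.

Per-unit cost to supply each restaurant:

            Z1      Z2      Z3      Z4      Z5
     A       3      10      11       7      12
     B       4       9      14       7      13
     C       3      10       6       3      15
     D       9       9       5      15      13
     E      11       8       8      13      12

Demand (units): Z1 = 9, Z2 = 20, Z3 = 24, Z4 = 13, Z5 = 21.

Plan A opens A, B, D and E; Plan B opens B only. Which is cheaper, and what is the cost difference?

Plan A is cheaper by 100.

Plan A: {A, B, D, E}: Z1→A 3·9=27, Z2→E 8·20=160, Z3→D 5·24=120, Z4→A 7·13=91, Z5→A 12·21=252. Service 650; fixed 213; total 863.
Plan B: {B}: Z1→B 4·9=36, Z2→B 9·20=180, Z3→B 14·24=336, Z4→B 7·13=91, Z5→B 13·21=273. Service 916; fixed 47; total 963.
Difference: |863 − 963| = 100.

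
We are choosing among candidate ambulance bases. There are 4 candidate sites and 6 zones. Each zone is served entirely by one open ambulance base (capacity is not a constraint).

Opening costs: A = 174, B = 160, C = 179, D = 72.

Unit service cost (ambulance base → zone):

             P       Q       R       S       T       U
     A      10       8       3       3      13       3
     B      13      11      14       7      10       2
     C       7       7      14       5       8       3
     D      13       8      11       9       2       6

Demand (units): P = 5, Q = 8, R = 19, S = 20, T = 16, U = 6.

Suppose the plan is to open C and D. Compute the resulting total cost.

Total cost: 701

Each zone is assigned to its cheapest site among the open ones.
{C, D}: P→C 7·5=35, Q→C 7·8=56, R→D 11·19=209, S→C 5·20=100, T→D 2·16=32, U→C 3·6=18. Service 450; fixed 251; total 701.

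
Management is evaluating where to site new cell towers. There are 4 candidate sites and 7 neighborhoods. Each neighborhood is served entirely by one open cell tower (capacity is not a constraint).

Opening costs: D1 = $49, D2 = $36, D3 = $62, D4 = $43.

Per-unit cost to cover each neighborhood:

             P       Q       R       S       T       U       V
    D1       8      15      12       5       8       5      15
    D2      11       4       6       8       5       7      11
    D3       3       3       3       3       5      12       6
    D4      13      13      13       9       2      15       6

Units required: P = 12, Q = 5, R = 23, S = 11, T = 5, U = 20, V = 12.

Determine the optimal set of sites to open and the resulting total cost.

For any fixed open set, each neighborhood goes to its cheapest open site; total = fixed + service.
{D1, D3}: P→D3 3·12=36, Q→D3 3·5=15, R→D3 3·23=69, S→D3 3·11=33, T→D3 5·5=25, U→D1 5·20=100, V→D3 6·12=72. Service 350; fixed 111; total 461.
{D2, D3}: service 390 + fixed 98 = 488
{D1, D3, D4}: service 335 + fixed 154 = 489
{D1, D2, D3, D4}: P→D3 3·12=36, Q→D3 3·5=15, R→D3 3·23=69, S→D3 3·11=33, T→D4 2·5=10, U→D1 5·20=100, V→D3 6·12=72. Service 335; fixed 190; total 525.
(All 15 nonempty subsets were checked; D1 and D3 is lowest.)

Open D1 and D3; minimum total cost 461.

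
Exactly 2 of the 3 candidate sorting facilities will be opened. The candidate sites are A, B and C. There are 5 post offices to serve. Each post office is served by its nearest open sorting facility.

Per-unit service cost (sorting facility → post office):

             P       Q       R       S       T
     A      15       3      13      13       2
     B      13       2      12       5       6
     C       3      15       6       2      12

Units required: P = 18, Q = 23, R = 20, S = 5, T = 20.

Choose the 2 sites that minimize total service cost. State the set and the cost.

Choose A and C; total service cost 293.

With exactly 2 open, each post office uses its cheapest among the chosen.
{A, C}: P→C 3·18=54, Q→A 3·23=69, R→C 6·20=120, S→C 2·5=10, T→A 2·20=40. Service cost 293.
{B, C}: service cost 350
{A, B}: service cost 585
Among all 3 size-2 choices, {A, C} is lowest.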